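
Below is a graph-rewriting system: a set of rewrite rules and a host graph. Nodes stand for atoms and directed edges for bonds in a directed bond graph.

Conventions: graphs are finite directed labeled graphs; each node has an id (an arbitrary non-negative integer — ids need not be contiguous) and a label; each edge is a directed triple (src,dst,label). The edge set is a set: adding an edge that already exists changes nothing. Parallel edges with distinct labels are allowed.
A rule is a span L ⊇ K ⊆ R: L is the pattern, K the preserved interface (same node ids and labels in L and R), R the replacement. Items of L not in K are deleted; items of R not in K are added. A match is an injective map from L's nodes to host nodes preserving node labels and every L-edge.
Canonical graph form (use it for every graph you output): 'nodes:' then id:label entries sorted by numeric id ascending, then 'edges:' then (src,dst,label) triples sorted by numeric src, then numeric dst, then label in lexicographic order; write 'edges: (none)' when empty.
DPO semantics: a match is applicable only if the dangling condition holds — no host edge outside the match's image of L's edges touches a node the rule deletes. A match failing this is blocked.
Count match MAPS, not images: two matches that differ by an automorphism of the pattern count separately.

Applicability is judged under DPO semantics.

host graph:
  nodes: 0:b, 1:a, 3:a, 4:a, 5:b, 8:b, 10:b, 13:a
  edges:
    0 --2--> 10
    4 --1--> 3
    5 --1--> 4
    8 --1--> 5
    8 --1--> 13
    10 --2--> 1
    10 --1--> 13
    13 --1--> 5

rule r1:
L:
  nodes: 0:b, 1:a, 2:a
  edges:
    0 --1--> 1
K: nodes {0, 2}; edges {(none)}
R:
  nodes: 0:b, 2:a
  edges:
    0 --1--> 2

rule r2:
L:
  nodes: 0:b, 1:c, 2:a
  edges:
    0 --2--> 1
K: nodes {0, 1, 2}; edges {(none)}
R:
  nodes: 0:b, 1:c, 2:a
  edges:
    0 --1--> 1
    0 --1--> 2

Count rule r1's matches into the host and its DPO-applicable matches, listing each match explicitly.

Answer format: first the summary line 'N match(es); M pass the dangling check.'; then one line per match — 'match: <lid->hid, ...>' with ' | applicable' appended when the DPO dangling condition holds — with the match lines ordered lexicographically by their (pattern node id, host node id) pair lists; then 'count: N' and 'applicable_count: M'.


9 match(es); 0 pass the dangling check.
match: 0->5, 1->4, 2->1
match: 0->5, 1->4, 2->3
match: 0->5, 1->4, 2->13
match: 0->8, 1->13, 2->1
match: 0->8, 1->13, 2->3
match: 0->8, 1->13, 2->4
match: 0->10, 1->13, 2->1
match: 0->10, 1->13, 2->3
match: 0->10, 1->13, 2->4
count: 9
applicable_count: 0


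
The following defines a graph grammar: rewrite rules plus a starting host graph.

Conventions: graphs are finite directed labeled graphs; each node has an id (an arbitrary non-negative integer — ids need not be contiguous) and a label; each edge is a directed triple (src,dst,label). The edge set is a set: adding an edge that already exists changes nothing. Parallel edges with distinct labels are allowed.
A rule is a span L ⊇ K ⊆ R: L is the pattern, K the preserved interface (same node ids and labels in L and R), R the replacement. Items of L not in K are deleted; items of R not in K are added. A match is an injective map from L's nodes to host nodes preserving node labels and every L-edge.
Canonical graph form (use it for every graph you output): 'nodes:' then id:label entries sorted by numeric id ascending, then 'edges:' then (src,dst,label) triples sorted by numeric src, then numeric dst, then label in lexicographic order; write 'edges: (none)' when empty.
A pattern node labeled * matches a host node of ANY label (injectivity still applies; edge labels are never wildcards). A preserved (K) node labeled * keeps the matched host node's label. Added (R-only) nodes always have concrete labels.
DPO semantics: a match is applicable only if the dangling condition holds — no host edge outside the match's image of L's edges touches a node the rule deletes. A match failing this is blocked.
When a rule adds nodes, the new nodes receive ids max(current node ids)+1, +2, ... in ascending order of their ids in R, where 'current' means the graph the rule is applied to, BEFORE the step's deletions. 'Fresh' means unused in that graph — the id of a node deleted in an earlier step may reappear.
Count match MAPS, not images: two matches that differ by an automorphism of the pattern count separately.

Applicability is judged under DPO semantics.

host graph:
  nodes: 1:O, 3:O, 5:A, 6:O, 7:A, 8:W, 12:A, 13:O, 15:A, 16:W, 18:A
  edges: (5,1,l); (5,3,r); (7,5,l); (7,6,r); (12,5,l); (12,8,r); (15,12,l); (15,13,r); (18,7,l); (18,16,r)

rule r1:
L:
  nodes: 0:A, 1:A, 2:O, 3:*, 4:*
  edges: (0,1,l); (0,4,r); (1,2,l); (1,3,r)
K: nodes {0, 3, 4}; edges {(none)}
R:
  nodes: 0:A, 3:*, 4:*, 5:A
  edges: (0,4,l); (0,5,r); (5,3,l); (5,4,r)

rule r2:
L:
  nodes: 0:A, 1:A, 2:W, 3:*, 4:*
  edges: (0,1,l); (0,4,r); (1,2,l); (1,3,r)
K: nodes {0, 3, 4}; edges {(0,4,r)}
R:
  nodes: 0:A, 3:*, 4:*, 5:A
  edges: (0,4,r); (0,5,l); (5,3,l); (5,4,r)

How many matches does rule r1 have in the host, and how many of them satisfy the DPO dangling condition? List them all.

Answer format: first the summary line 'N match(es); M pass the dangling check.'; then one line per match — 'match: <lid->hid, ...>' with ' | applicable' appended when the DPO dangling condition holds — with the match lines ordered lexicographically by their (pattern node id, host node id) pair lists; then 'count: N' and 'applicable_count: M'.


2 match(es); 0 pass the dangling check.
match: 0->7, 1->5, 2->1, 3->3, 4->6
match: 0->12, 1->5, 2->1, 3->3, 4->8
count: 2
applicable_count: 0


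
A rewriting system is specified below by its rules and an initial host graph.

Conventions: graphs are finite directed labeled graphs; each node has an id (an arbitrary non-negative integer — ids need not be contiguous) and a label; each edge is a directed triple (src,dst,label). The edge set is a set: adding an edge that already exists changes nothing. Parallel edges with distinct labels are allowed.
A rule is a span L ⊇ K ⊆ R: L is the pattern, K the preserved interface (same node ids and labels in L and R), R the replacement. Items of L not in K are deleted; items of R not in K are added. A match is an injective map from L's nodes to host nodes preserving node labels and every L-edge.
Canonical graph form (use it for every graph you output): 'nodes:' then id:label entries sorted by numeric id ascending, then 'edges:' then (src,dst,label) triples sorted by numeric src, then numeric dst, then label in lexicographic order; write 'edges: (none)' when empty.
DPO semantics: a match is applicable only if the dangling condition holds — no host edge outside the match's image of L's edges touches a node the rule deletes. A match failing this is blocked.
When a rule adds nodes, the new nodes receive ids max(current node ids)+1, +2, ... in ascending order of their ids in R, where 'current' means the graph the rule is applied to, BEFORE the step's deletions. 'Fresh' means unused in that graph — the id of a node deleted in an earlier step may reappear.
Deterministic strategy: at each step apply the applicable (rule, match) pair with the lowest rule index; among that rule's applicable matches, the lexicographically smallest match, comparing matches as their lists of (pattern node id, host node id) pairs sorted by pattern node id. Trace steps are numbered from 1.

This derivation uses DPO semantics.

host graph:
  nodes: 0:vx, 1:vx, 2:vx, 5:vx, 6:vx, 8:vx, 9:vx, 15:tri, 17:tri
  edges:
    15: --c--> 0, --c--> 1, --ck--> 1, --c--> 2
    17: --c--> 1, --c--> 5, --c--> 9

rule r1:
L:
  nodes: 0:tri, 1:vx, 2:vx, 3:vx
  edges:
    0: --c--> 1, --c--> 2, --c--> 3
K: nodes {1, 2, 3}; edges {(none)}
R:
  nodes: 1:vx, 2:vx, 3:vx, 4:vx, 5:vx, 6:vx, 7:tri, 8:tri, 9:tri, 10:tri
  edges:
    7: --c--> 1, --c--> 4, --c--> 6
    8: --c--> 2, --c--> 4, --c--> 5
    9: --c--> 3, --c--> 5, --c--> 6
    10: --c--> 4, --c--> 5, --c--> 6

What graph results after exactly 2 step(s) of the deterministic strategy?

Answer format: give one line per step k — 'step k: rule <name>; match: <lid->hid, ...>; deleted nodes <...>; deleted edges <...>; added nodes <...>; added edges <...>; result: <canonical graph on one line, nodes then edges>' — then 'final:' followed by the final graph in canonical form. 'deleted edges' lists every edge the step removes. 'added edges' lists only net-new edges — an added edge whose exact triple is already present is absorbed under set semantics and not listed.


step 1: rule r1; match: 0->17, 1->1, 2->5, 3->9; deleted nodes 17; deleted edges (17,1,c); (17,5,c); (17,9,c); added nodes 18, 19, 20, 21, 22, 23, 24; added edges (21,1,c); (21,18,c); (21,20,c); (22,5,c); (22,18,c); (22,19,c); (23,9,c); (23,19,c); (23,20,c); (24,18,c); (24,19,c); (24,20,c); result: nodes: 0:vx, 1:vx, 2:vx, 5:vx, 6:vx, 8:vx, 9:vx, 15:tri, 18:vx, 19:vx, 20:vx, 21:tri, 22:tri, 23:tri, 24:tri edges: (15,0,c); (15,1,c); (15,1,ck); (15,2,c); (21,1,c); (21,18,c); (21,20,c); (22,5,c); (22,18,c); (22,19,c); (23,9,c); (23,19,c); (23,20,c); (24,18,c); (24,19,c); (24,20,c)
step 2: rule r1; match: 0->21, 1->1, 2->18, 3->20; deleted nodes 21; deleted edges (21,1,c); (21,18,c); (21,20,c); added nodes 25, 26, 27, 28, 29, 30, 31; added edges (28,1,c); (28,25,c); (28,27,c); (29,18,c); (29,25,c); (29,26,c); (30,20,c); (30,26,c); (30,27,c); (31,25,c); (31,26,c); (31,27,c); result: nodes: 0:vx, 1:vx, 2:vx, 5:vx, 6:vx, 8:vx, 9:vx, 15:tri, 18:vx, 19:vx, 20:vx, 22:tri, 23:tri, 24:tri, 25:vx, 26:vx, 27:vx, 28:tri, 29:tri, 30:tri, 31:tri edges: (15,0,c); (15,1,c); (15,1,ck); (15,2,c); (22,5,c); (22,18,c); (22,19,c); (23,9,c); (23,19,c); (23,20,c); (24,18,c); (24,19,c); (24,20,c); (28,1,c); (28,25,c); (28,27,c); (29,18,c); (29,25,c); (29,26,c); (30,20,c); (30,26,c); (30,27,c); (31,25,c); (31,26,c); (31,27,c)
final:
nodes: 0:vx, 1:vx, 2:vx, 5:vx, 6:vx, 8:vx, 9:vx, 15:tri, 18:vx, 19:vx, 20:vx, 22:tri, 23:tri, 24:tri, 25:vx, 26:vx, 27:vx, 28:tri, 29:tri, 30:tri, 31:tri
edges: (15,0,c); (15,1,c); (15,1,ck); (15,2,c); (22,5,c); (22,18,c); (22,19,c); (23,9,c); (23,19,c); (23,20,c); (24,18,c); (24,19,c); (24,20,c); (28,1,c); (28,25,c); (28,27,c); (29,18,c); (29,25,c); (29,26,c); (30,20,c); (30,26,c); (30,27,c); (31,25,c); (31,26,c); (31,27,c)


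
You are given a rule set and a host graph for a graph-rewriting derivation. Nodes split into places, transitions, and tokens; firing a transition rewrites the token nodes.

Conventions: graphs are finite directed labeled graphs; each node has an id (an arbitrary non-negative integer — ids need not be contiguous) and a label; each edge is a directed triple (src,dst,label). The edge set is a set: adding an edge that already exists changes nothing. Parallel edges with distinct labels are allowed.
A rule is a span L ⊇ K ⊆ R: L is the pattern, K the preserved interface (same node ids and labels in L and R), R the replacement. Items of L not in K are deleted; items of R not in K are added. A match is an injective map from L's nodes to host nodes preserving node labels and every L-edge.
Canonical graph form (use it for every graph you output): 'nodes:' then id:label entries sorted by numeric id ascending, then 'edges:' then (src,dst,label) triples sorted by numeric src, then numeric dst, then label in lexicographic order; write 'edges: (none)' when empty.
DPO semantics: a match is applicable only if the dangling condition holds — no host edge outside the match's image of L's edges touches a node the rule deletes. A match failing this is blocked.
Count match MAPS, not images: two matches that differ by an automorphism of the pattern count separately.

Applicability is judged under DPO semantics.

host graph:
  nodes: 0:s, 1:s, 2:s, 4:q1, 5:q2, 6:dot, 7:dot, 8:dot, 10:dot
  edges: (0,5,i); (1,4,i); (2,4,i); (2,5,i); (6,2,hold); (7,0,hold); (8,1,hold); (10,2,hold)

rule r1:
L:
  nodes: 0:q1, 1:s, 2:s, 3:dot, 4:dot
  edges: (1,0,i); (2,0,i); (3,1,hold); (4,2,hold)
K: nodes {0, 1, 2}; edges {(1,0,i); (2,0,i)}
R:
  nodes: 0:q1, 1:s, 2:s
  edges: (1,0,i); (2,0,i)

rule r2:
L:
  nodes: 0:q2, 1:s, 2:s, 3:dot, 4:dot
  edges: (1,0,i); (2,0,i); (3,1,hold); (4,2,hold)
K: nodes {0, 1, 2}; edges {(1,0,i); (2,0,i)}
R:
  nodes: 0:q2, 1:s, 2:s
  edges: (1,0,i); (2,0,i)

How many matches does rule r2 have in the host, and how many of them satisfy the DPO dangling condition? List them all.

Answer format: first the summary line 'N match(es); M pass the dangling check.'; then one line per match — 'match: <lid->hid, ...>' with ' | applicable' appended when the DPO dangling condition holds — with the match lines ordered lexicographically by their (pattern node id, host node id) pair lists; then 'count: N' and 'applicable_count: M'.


4 match(es); 4 pass the dangling check.
match: 0->5, 1->0, 2->2, 3->7, 4->6 | applicable
match: 0->5, 1->0, 2->2, 3->7, 4->10 | applicable
match: 0->5, 1->2, 2->0, 3->6, 4->7 | applicable
match: 0->5, 1->2, 2->0, 3->10, 4->7 | applicable
count: 4
applicable_count: 4


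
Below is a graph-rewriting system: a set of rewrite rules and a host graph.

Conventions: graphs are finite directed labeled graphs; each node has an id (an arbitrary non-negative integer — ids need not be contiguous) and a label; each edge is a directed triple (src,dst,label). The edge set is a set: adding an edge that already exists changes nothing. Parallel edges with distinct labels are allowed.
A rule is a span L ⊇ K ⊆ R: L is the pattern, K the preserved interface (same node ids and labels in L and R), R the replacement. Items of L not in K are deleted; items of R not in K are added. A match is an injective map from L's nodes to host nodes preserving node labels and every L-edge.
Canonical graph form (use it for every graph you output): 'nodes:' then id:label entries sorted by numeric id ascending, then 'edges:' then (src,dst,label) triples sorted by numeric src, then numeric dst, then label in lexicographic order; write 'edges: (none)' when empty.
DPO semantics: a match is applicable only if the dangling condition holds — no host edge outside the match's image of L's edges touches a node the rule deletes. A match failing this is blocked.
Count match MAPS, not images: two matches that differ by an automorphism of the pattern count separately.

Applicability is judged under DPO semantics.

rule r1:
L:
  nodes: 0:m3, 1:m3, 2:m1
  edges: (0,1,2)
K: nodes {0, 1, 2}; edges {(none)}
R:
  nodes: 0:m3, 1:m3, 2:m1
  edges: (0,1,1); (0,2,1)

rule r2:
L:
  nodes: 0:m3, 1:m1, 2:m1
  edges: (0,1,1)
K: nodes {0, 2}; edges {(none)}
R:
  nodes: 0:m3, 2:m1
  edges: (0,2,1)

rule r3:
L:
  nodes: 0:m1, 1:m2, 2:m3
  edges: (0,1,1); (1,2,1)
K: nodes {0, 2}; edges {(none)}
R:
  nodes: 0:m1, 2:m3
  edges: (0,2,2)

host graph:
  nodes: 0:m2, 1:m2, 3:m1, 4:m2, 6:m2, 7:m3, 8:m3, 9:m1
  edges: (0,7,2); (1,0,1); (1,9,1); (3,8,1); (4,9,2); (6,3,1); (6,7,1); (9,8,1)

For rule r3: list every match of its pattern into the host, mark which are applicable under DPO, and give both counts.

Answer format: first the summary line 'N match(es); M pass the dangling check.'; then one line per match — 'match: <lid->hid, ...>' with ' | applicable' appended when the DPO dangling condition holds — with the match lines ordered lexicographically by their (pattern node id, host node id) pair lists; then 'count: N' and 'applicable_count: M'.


0 match(es); 0 pass the dangling check.
count: 0
applicable_count: 0


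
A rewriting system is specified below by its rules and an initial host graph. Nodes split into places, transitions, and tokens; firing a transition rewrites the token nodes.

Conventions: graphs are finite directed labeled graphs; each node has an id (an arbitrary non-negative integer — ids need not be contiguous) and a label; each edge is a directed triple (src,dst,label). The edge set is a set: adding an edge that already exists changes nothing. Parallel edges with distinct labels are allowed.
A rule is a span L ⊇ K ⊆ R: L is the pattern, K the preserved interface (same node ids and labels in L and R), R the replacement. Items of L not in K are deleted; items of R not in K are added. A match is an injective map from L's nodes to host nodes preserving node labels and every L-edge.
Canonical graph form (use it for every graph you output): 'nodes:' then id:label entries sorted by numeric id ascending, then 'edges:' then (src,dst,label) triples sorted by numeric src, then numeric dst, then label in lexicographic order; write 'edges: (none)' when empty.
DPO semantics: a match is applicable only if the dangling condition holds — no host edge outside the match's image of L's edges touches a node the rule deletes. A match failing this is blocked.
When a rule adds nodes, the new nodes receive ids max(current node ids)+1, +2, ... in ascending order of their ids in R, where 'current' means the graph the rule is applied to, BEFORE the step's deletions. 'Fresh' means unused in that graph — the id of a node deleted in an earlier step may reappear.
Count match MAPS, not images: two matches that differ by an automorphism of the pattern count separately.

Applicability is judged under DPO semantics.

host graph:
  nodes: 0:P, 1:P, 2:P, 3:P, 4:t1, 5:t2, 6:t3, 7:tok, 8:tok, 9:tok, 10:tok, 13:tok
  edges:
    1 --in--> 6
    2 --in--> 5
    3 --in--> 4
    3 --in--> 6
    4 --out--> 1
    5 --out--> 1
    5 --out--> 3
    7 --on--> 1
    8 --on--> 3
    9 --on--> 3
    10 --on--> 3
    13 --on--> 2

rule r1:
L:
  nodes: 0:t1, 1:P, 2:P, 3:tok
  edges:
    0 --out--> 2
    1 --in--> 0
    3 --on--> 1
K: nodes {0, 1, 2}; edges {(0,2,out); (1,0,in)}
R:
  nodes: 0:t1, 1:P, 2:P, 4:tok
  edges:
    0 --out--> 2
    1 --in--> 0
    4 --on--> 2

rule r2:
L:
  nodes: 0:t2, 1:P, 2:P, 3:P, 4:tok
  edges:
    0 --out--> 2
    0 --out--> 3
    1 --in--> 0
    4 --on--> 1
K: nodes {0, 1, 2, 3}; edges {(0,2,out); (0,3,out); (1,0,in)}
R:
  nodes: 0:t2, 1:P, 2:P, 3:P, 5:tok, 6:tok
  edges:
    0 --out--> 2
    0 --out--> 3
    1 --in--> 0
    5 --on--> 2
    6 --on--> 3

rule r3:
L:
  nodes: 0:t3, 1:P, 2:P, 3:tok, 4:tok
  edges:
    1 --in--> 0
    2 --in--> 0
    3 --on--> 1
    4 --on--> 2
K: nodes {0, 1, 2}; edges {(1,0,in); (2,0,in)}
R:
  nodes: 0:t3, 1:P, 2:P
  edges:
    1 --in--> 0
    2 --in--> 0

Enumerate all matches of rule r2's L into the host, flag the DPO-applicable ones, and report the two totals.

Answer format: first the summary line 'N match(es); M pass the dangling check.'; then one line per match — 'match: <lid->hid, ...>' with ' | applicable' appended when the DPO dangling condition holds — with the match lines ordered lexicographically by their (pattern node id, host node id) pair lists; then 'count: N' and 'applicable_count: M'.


2 match(es); 2 pass the dangling check.
match: 0->5, 1->2, 2->1, 3->3, 4->13 | applicable
match: 0->5, 1->2, 2->3, 3->1, 4->13 | applicable
count: 2
applicable_count: 2


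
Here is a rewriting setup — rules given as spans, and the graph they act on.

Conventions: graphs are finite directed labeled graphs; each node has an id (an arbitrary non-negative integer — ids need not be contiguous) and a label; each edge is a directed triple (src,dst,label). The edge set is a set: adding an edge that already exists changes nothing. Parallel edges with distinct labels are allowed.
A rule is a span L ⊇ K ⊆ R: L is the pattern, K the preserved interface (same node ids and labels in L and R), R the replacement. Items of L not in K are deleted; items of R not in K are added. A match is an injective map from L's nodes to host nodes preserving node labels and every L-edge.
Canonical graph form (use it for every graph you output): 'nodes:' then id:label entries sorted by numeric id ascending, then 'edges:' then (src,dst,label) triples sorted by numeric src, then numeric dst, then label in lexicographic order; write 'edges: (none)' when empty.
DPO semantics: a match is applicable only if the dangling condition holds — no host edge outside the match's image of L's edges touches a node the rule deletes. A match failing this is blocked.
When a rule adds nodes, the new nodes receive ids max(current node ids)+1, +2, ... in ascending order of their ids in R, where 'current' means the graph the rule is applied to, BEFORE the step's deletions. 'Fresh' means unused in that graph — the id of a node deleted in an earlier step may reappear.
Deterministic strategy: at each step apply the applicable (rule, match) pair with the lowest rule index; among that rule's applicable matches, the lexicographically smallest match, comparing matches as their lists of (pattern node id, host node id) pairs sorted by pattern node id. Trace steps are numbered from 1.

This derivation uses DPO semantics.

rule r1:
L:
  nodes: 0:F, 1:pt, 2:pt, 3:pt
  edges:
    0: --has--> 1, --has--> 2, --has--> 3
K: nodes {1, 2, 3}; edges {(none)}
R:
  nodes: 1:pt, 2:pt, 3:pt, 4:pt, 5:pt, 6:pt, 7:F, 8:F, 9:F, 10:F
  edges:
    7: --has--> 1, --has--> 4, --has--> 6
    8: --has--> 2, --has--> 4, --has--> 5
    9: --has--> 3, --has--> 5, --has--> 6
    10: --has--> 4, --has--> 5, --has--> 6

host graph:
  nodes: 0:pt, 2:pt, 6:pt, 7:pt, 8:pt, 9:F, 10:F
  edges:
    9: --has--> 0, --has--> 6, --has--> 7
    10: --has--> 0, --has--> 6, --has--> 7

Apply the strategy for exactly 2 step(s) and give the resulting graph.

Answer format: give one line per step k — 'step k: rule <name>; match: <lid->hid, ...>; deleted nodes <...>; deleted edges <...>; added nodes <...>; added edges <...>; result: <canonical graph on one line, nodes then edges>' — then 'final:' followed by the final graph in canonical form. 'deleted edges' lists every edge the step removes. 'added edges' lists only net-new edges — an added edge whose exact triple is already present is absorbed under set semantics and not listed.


step 1: rule r1; match: 0->9, 1->0, 2->6, 3->7; deleted nodes 9; deleted edges (9,0,has); (9,6,has); (9,7,has); added nodes 11, 12, 13, 14, 15, 16, 17; added edges (14,0,has); (14,11,has); (14,13,has); (15,6,has); (15,11,has); (15,12,has); (16,7,has); (16,12,has); (16,13,has); (17,11,has); (17,12,has); (17,13,has); result: nodes: 0:pt, 2:pt, 6:pt, 7:pt, 8:pt, 10:F, 11:pt, 12:pt, 13:pt, 14:F, 15:F, 16:F, 17:F edges: (10,0,has); (10,6,has); (10,7,has); (14,0,has); (14,11,has); (14,13,has); (15,6,has); (15,11,has); (15,12,has); (16,7,has); (16,12,has); (16,13,has); (17,11,has); (17,12,has); (17,13,has)
step 2: rule r1; match: 0->10, 1->0, 2->6, 3->7; deleted nodes 10; deleted edges (10,0,has); (10,6,has); (10,7,has); added nodes 18, 19, 20, 21, 22, 23, 24; added edges (21,0,has); (21,18,has); (21,20,has); (22,6,has); (22,18,has); (22,19,has); (23,7,has); (23,19,has); (23,20,has); (24,18,has); (24,19,has); (24,20,has); result: nodes: 0:pt, 2:pt, 6:pt, 7:pt, 8:pt, 11:pt, 12:pt, 13:pt, 14:F, 15:F, 16:F, 17:F, 18:pt, 19:pt, 20:pt, 21:F, 22:F, 23:F, 24:F edges: (14,0,has); (14,11,has); (14,13,has); (15,6,has); (15,11,has); (15,12,has); (16,7,has); (16,12,has); (16,13,has); (17,11,has); (17,12,has); (17,13,has); (21,0,has); (21,18,has); (21,20,has); (22,6,has); (22,18,has); (22,19,has); (23,7,has); (23,19,has); (23,20,has); (24,18,has); (24,19,has); (24,20,has)
final:
nodes: 0:pt, 2:pt, 6:pt, 7:pt, 8:pt, 11:pt, 12:pt, 13:pt, 14:F, 15:F, 16:F, 17:F, 18:pt, 19:pt, 20:pt, 21:F, 22:F, 23:F, 24:F
edges: (14,0,has); (14,11,has); (14,13,has); (15,6,has); (15,11,has); (15,12,has); (16,7,has); (16,12,has); (16,13,has); (17,11,has); (17,12,has); (17,13,has); (21,0,has); (21,18,has); (21,20,has); (22,6,has); (22,18,has); (22,19,has); (23,7,has); (23,19,has); (23,20,has); (24,18,has); (24,19,has); (24,20,has)


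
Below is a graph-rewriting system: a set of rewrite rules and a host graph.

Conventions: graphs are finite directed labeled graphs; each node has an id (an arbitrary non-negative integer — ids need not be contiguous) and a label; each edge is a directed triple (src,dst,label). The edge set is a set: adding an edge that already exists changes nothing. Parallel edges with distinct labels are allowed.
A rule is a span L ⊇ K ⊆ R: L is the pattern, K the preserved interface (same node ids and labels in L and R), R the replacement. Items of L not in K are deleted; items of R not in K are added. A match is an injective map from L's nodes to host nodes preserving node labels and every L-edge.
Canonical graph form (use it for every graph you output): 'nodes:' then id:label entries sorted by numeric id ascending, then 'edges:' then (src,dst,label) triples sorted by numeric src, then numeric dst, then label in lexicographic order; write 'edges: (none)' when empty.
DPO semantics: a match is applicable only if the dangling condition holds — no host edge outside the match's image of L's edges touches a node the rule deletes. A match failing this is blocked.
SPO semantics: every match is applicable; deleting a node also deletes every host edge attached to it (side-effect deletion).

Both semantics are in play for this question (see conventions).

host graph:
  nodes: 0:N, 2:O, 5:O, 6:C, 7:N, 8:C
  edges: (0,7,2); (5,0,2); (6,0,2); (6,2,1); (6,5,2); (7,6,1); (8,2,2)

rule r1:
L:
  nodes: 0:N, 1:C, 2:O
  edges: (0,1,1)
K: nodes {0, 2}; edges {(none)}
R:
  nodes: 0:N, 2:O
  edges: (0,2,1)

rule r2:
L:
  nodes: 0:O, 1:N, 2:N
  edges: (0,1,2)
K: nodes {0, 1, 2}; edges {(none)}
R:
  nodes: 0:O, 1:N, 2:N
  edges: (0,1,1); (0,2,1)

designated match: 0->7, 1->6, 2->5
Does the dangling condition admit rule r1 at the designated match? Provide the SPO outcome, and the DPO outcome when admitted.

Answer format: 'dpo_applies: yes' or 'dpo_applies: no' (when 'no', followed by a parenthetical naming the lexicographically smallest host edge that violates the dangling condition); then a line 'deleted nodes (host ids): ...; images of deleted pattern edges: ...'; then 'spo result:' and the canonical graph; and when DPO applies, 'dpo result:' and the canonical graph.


dpo_applies: no
(the rule deletes node 6, which keeps host edge (6,0,2) outside the match image — the dangling condition fails, DPO blocks; SPO proceeds and side-deletes such edges)
deleted nodes (host ids): 6; images of deleted pattern edges: (7,6,1)
spo result:
nodes: 0:N, 2:O, 5:O, 7:N, 8:C
edges: (0,7,2); (5,0,2); (7,5,1); (8,2,2)


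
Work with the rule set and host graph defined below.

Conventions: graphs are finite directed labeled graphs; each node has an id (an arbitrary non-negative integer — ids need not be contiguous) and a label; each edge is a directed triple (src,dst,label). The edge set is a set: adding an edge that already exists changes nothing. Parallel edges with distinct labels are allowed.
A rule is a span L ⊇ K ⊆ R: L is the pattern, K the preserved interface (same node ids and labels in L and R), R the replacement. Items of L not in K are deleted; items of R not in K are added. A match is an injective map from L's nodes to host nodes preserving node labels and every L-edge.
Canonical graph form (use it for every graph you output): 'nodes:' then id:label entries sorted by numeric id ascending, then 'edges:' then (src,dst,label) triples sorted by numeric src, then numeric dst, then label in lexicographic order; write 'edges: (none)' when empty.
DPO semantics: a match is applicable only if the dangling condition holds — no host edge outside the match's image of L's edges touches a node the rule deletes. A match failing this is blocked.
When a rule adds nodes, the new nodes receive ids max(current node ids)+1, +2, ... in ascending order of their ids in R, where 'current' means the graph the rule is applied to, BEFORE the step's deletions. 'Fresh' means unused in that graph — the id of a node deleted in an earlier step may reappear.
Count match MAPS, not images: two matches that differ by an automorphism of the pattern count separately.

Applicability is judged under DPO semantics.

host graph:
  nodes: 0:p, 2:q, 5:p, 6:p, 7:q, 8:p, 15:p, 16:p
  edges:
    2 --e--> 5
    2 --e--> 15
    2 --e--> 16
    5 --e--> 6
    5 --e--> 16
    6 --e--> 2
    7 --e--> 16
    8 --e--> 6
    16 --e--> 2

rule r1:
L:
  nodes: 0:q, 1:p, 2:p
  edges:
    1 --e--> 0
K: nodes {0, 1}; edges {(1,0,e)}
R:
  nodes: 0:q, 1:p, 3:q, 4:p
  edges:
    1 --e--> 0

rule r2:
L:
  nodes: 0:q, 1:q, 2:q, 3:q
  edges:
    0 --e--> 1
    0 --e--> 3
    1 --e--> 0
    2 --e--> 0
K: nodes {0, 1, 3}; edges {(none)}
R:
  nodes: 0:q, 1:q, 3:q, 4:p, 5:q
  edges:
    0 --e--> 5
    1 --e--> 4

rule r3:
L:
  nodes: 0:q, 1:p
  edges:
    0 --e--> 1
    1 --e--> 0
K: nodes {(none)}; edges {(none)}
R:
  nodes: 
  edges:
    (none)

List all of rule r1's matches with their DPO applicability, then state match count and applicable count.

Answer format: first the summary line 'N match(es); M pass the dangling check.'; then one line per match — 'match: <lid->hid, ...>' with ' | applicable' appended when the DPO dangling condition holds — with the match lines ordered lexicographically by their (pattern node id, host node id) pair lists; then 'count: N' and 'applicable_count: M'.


10 match(es); 2 pass the dangling check.
match: 0->2, 1->6, 2->0 | applicable
match: 0->2, 1->6, 2->5
match: 0->2, 1->6, 2->8
match: 0->2, 1->6, 2->15
match: 0->2, 1->6, 2->16
match: 0->2, 1->16, 2->0 | applicable
match: 0->2, 1->16, 2->5
match: 0->2, 1->16, 2->6
match: 0->2, 1->16, 2->8
match: 0->2, 1->16, 2->15
count: 10
applicable_count: 2


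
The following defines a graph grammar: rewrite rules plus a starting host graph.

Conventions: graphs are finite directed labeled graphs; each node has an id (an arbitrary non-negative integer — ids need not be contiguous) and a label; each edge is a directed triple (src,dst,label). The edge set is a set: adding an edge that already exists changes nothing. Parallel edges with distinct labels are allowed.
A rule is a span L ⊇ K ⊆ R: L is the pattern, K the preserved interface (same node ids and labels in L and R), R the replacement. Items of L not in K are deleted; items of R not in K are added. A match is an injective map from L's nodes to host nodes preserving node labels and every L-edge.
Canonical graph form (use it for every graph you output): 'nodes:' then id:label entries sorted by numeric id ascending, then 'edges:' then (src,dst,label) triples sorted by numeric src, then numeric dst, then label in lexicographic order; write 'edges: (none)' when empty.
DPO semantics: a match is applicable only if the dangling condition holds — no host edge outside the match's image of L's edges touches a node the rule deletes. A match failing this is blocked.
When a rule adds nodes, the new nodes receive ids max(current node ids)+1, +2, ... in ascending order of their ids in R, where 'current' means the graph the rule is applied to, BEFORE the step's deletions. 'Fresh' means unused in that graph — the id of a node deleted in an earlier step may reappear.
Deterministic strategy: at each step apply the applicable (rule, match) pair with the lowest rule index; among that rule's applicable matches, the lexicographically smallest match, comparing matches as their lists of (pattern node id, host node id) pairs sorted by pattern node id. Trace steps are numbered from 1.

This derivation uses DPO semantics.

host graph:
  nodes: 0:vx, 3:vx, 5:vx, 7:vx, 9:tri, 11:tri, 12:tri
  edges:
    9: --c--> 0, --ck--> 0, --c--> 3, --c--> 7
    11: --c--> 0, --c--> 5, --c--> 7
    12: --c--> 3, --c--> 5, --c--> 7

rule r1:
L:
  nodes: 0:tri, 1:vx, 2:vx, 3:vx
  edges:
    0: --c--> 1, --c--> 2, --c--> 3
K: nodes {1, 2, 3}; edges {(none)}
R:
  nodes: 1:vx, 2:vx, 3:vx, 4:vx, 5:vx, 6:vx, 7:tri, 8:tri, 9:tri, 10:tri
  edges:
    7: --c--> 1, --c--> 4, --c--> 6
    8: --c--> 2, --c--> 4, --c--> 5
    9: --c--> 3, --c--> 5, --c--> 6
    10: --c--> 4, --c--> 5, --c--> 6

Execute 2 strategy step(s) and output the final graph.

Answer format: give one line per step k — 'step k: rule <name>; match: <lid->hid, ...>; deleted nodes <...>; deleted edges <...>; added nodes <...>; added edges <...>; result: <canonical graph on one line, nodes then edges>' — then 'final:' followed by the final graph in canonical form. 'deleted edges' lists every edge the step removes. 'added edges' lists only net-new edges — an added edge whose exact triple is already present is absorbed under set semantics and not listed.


step 1: rule r1; match: 0->11, 1->0, 2->5, 3->7; deleted nodes 11; deleted edges (11,0,c); (11,5,c); (11,7,c); added nodes 13, 14, 15, 16, 17, 18, 19; added edges (16,0,c); (16,13,c); (16,15,c); (17,5,c); (17,13,c); (17,14,c); (18,7,c); (18,14,c); (18,15,c); (19,13,c); (19,14,c); (19,15,c); result: nodes: 0:vx, 3:vx, 5:vx, 7:vx, 9:tri, 12:tri, 13:vx, 14:vx, 15:vx, 16:tri, 17:tri, 18:tri, 19:tri edges: (9,0,c); (9,0,ck); (9,3,c); (9,7,c); (12,3,c); (12,5,c); (12,7,c); (16,0,c); (16,13,c); (16,15,c); (17,5,c); (17,13,c); (17,14,c); (18,7,c); (18,14,c); (18,15,c); (19,13,c); (19,14,c); (19,15,c)
step 2: rule r1; match: 0->12, 1->3, 2->5, 3->7; deleted nodes 12; deleted edges (12,3,c); (12,5,c); (12,7,c); added nodes 20, 21, 22, 23, 24, 25, 26; added edges (23,3,c); (23,20,c); (23,22,c); (24,5,c); (24,20,c); (24,21,c); (25,7,c); (25,21,c); (25,22,c); (26,20,c); (26,21,c); (26,22,c); result: nodes: 0:vx, 3:vx, 5:vx, 7:vx, 9:tri, 13:vx, 14:vx, 15:vx, 16:tri, 17:tri, 18:tri, 19:tri, 20:vx, 21:vx, 22:vx, 23:tri, 24:tri, 25:tri, 26:tri edges: (9,0,c); (9,0,ck); (9,3,c); (9,7,c); (16,0,c); (16,13,c); (16,15,c); (17,5,c); (17,13,c); (17,14,c); (18,7,c); (18,14,c); (18,15,c); (19,13,c); (19,14,c); (19,15,c); (23,3,c); (23,20,c); (23,22,c); (24,5,c); (24,20,c); (24,21,c); (25,7,c); (25,21,c); (25,22,c); (26,20,c); (26,21,c); (26,22,c)
final:
nodes: 0:vx, 3:vx, 5:vx, 7:vx, 9:tri, 13:vx, 14:vx, 15:vx, 16:tri, 17:tri, 18:tri, 19:tri, 20:vx, 21:vx, 22:vx, 23:tri, 24:tri, 25:tri, 26:tri
edges: (9,0,c); (9,0,ck); (9,3,c); (9,7,c); (16,0,c); (16,13,c); (16,15,c); (17,5,c); (17,13,c); (17,14,c); (18,7,c); (18,14,c); (18,15,c); (19,13,c); (19,14,c); (19,15,c); (23,3,c); (23,20,c); (23,22,c); (24,5,c); (24,20,c); (24,21,c); (25,7,c); (25,21,c); (25,22,c); (26,20,c); (26,21,c); (26,22,c)


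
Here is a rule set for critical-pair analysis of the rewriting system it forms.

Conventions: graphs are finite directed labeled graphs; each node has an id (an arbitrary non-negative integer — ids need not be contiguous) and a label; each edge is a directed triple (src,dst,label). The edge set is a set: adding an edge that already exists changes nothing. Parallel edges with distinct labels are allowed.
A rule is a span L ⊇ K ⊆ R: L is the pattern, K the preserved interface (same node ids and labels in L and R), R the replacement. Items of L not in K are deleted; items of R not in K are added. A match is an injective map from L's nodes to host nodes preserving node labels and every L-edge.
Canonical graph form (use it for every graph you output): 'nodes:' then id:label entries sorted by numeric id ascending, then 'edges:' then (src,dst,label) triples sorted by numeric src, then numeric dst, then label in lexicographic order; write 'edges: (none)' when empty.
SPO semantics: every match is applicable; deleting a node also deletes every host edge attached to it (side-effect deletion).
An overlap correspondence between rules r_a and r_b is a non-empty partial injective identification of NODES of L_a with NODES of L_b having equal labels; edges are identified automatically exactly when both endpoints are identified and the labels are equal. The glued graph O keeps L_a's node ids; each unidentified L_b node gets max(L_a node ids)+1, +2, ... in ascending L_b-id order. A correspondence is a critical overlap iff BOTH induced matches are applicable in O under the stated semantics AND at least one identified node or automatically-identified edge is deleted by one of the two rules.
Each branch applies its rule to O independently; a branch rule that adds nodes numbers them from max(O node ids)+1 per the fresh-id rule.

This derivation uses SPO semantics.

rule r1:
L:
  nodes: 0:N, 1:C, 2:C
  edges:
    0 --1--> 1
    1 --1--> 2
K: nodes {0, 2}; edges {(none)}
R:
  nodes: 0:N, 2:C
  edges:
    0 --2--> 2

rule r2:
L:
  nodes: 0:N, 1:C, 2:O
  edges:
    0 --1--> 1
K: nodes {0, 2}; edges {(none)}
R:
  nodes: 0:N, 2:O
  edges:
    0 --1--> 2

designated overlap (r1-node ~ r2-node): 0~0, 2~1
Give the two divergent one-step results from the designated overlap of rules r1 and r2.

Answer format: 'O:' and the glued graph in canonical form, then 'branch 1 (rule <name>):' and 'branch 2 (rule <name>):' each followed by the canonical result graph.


O:
nodes: 0:N, 1:C, 2:C, 3:O
edges: (0,1,1); (0,2,1); (1,2,1)
branch 1 (rule r1):
nodes: 0:N, 2:C, 3:O
edges: (0,2,1); (0,2,2)
branch 2 (rule r2):
nodes: 0:N, 1:C, 3:O
edges: (0,1,1); (0,3,1)


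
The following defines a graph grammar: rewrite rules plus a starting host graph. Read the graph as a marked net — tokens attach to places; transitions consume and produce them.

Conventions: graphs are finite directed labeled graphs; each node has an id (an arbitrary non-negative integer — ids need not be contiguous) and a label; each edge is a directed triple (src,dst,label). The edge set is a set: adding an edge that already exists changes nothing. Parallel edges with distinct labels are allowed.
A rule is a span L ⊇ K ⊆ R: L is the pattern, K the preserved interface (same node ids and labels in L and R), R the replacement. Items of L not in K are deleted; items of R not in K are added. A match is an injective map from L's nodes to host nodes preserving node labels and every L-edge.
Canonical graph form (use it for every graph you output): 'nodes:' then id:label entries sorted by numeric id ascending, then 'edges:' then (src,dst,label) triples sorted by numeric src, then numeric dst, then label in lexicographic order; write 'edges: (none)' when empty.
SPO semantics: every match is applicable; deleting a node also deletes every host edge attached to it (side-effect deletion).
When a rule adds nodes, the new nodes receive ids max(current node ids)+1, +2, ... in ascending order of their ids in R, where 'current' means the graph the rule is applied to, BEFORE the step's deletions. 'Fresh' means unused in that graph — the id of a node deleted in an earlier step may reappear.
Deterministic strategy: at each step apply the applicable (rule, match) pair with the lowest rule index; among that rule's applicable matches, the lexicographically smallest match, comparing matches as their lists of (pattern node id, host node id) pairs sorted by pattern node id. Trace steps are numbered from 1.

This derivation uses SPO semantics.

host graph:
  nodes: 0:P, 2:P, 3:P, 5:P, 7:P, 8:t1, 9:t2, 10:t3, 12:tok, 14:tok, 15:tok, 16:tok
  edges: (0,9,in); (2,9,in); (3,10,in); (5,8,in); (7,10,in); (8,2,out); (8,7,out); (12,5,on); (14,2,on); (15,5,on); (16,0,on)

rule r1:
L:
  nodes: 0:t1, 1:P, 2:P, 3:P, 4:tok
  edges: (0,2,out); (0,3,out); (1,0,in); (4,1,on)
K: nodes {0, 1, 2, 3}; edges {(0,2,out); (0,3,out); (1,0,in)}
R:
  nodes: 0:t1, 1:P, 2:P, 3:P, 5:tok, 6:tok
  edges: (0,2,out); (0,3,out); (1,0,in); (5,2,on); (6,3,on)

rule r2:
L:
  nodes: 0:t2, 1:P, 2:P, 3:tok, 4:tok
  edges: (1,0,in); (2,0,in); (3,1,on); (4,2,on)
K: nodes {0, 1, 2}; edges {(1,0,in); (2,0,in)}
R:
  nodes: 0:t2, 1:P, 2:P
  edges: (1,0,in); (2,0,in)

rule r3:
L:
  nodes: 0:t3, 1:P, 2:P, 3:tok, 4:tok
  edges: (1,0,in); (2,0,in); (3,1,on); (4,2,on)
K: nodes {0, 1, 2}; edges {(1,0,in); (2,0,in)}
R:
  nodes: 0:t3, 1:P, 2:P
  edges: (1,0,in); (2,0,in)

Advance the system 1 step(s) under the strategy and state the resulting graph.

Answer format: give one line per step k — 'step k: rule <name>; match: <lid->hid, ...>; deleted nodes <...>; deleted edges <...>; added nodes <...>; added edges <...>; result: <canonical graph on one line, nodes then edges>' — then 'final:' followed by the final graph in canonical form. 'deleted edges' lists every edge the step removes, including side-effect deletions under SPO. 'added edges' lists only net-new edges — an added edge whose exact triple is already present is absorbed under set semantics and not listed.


step 1: rule r1; match: 0->8, 1->5, 2->2, 3->7, 4->12; deleted nodes 12; deleted edges (12,5,on); added nodes 17, 18; added edges (17,2,on); (18,7,on); result: nodes: 0:P, 2:P, 3:P, 5:P, 7:P, 8:t1, 9:t2, 10:t3, 14:tok, 15:tok, 16:tok, 17:tok, 18:tok edges: (0,9,in); (2,9,in); (3,10,in); (5,8,in); (7,10,in); (8,2,out); (8,7,out); (14,2,on); (15,5,on); (16,0,on); (17,2,on); (18,7,on)
final:
nodes: 0:P, 2:P, 3:P, 5:P, 7:P, 8:t1, 9:t2, 10:t3, 14:tok, 15:tok, 16:tok, 17:tok, 18:tok
edges: (0,9,in); (2,9,in); (3,10,in); (5,8,in); (7,10,in); (8,2,out); (8,7,out); (14,2,on); (15,5,on); (16,0,on); (17,2,on); (18,7,on)
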